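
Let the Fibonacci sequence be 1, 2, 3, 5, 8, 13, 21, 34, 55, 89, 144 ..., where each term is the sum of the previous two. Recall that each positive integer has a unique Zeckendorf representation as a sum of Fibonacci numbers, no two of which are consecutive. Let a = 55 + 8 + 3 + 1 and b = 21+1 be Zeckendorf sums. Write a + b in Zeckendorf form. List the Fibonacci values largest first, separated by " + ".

89

The two numbers are 67 and 22, so their sum is 89.
largest Fibonacci ≤ 89 is 89; 89 − 89 = 0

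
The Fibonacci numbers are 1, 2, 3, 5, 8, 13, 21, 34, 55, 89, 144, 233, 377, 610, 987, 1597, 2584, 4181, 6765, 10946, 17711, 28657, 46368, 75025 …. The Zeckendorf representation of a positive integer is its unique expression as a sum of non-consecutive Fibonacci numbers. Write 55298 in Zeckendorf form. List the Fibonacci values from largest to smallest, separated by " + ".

Greedy algorithm:
subtract 46368 from 55298: 8930 remains
subtract 6765 from 8930: 2165 remains
subtract 1597 from 2165: 568 remains
subtract 377 from 568: 191 remains
subtract 144 from 191: 47 remains
subtract 34 from 47: 13 remains
subtract 13 from 13: 0 remains
So 55298 = 46368 + 6765 + 1597 + 377 + 144 + 34 + 13, with no two terms consecutive in the sequence.

46368 + 6765 + 1597 + 377 + 144 + 34 + 13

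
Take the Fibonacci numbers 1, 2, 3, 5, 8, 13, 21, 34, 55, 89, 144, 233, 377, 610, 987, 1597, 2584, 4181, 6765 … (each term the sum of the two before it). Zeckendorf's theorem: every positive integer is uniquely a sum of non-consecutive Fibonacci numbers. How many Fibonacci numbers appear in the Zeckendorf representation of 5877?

5

Greedy algorithm:
take 4181 (≤ 5877); 5877 − 4181 = 1696
take 1597 (≤ 1696); 1696 − 1597 = 99
take 89 (≤ 99); 99 − 89 = 10
take 8 (≤ 10); 10 − 8 = 2
take 2 (≤ 2); 2 − 2 = 0
5877 = 4181 + 1597 + 89 + 8 + 2, which has 5 terms.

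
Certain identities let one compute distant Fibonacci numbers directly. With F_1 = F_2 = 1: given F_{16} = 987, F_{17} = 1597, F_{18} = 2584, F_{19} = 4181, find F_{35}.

By the addition formula F_{m+n} = F_m F_{n+1} + F_{m−1} F_n with m=19, n=16: F_{35} = 4181·1597 + 2584·987 = 6677057 + 2550408 = 9227465.

9227465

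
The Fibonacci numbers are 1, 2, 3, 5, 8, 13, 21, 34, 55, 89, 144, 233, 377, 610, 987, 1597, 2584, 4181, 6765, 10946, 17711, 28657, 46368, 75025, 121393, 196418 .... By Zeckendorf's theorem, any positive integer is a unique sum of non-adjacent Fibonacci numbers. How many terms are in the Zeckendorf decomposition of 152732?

6

subtract 121393 from 152732: 31339 remains
subtract 28657 from 31339: 2682 remains
subtract 2584 from 2682: 98 remains
subtract 89 from 98: 9 remains
subtract 8 from 9: 1 remains
subtract 1 from 1: 0 remains
152732 = 121393 + 28657 + 2584 + 89 + 8 + 1, which has 6 terms.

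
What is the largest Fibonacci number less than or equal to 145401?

121393

121393 ≤ 145401 < 196418, so the largest Fibonacci number not exceeding 145401 is 121393.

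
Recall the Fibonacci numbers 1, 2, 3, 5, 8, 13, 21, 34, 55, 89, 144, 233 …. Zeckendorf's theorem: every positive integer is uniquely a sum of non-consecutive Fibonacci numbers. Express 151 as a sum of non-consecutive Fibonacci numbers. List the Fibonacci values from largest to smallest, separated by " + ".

Greedily peel off the largest Fibonacci term at each step:
subtract 144 from 151: 7 remains
subtract 5 from 7: 2 remains
subtract 2 from 2: 0 remains
So 151 = 144 + 5 + 2, with no two terms consecutive in the sequence.

144 + 5 + 2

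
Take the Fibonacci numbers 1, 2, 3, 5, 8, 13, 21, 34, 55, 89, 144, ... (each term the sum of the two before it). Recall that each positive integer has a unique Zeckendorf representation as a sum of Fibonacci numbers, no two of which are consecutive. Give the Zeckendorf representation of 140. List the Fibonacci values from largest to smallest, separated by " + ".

Greedy algorithm:
140: greatest Fibonacci not exceeding it is 89, leaving 51
51: greatest Fibonacci not exceeding it is 34, leaving 17
17: greatest Fibonacci not exceeding it is 13, leaving 4
4: greatest Fibonacci not exceeding it is 3, leaving 1
1: greatest Fibonacci not exceeding it is 1, leaving 0
So 140 = 89 + 34 + 13 + 3 + 1, with no two terms consecutive in the sequence.

89 + 34 + 13 + 3 + 1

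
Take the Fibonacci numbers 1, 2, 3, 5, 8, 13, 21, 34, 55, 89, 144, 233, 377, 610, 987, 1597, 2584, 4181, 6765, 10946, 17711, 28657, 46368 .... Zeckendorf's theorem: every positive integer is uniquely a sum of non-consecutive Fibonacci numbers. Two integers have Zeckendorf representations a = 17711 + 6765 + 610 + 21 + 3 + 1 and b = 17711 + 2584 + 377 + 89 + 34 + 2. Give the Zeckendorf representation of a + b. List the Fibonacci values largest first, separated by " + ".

28657 + 10946 + 4181 + 1597 + 377 + 144 + 5 + 1

The two numbers are 25111 and 20797, so their sum is 45908.
28657 ≤ 45908 < 46368, so take 28657; remainder 17251
10946 ≤ 17251 < 17711, so take 10946; remainder 6305
4181 ≤ 6305 < 6765, so take 4181; remainder 2124
1597 ≤ 2124 < 2584, so take 1597; remainder 527
377 ≤ 527 < 610, so take 377; remainder 150
144 ≤ 150 < 233, so take 144; remainder 6
5 ≤ 6 < 8, so take 5; remainder 1
1 ≤ 1 < 2, so take 1; remainder 0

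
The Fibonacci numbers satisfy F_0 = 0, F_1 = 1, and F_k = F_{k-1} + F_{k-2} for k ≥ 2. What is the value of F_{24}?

Iterating the recurrence up to F_{18} = 2584 and F_{17} = 1597:
F_{19} = F_{18} + F_{17} = 2584 + 1597 = 4181
F_{20} = F_{19} + F_{18} = 4181 + 2584 = 6765
F_{21} = F_{20} + F_{19} = 6765 + 4181 = 10946
F_{22} = F_{21} + F_{20} = 10946 + 6765 = 17711
F_{23} = F_{22} + F_{21} = 17711 + 10946 = 28657
F_{24} = F_{23} + F_{22} = 28657 + 17711 = 46368

46368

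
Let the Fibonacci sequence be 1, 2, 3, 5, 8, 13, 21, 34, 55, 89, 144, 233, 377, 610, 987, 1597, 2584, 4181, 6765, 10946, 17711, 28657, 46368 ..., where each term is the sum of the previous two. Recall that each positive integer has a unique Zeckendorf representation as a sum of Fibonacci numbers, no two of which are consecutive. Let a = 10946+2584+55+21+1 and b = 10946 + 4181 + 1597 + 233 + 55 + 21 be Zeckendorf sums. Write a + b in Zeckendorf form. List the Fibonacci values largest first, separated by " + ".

28657 + 1597 + 377 + 8 + 1

The two numbers are 13607 and 17033, so their sum is 30640.
subtract 28657 from 30640: 1983 remains
subtract 1597 from 1983: 386 remains
subtract 377 from 386: 9 remains
subtract 8 from 9: 1 remains
subtract 1 from 1: 0 remains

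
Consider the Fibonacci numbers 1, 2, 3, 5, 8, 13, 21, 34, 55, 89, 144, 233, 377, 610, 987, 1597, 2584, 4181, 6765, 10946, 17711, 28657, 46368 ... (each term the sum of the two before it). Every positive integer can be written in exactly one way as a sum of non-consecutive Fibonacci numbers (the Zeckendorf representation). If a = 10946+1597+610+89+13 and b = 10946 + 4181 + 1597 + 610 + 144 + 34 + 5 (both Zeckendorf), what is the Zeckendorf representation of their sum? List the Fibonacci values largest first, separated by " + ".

28657 + 1597 + 377 + 89 + 34 + 13 + 5

The two numbers are 13255 and 17517, so their sum is 30772.
take 28657 (≤ 30772); 30772 − 28657 = 2115
take 1597 (≤ 2115); 2115 − 1597 = 518
take 377 (≤ 518); 518 − 377 = 141
take 89 (≤ 141); 141 − 89 = 52
take 34 (≤ 52); 52 − 34 = 18
take 13 (≤ 18); 18 − 13 = 5
take 5 (≤ 5); 5 − 5 = 0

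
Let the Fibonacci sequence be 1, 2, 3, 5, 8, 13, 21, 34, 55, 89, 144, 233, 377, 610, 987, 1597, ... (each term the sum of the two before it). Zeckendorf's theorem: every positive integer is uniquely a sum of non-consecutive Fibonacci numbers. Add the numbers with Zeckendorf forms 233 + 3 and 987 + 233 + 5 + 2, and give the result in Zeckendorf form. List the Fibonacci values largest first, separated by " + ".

987 + 377 + 89 + 8 + 2

The two numbers are 236 and 1227, so their sum is 1463.
Greedily peel off the largest Fibonacci term at each step:
1463 − 987 = 476
476 − 377 = 99
99 − 89 = 10
10 − 8 = 2
2 − 2 = 0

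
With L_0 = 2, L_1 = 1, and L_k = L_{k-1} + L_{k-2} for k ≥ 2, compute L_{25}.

167761

Iterating the recurrence up to L_{19} = 9349 and L_{18} = 5778:
L_{20} = L_{19} + L_{18} = 9349 + 5778 = 15127
L_{21} = L_{20} + L_{19} = 15127 + 9349 = 24476
L_{22} = L_{21} + L_{20} = 24476 + 15127 = 39603
L_{23} = L_{22} + L_{21} = 39603 + 24476 = 64079
L_{24} = L_{23} + L_{22} = 64079 + 39603 = 103682
L_{25} = L_{24} + L_{23} = 103682 + 64079 = 167761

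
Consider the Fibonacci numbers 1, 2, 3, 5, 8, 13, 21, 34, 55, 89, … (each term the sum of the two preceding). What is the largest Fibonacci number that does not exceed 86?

55 ≤ 86 < 89, so the largest Fibonacci number not exceeding 86 is 55.

55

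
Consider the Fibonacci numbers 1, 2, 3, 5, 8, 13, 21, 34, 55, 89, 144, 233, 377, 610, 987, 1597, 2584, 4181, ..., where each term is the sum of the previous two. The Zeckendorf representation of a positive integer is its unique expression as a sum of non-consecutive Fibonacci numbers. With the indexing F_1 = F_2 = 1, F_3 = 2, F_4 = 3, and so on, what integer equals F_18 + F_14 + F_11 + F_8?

3071

F_18 + F_14 + F_11 + F_8 = 2584 + 377 + 89 + 21 = 3071.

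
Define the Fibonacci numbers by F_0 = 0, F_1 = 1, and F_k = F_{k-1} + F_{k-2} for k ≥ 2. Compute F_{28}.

317811

Iterating the recurrence up to F_{20} = 6765 and F_{19} = 4181:
F_{21} = F_{20} + F_{19} = 6765 + 4181 = 10946
F_{22} = F_{21} + F_{20} = 10946 + 6765 = 17711
F_{23} = F_{22} + F_{21} = 17711 + 10946 = 28657
F_{24} = F_{23} + F_{22} = 28657 + 17711 = 46368
F_{25} = F_{24} + F_{23} = 46368 + 28657 = 75025
F_{26} = F_{25} + F_{24} = 75025 + 46368 = 121393
F_{27} = F_{26} + F_{25} = 121393 + 75025 = 196418
F_{28} = F_{27} + F_{26} = 196418 + 121393 = 317811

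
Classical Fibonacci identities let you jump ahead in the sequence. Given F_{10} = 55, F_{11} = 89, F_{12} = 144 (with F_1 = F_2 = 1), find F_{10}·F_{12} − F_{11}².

55·144 − 89² = 7920 − 7921 = -1. (Cassini's identity: F_{k−1}F_{k+1} − F_k² = (−1)^k.)

-1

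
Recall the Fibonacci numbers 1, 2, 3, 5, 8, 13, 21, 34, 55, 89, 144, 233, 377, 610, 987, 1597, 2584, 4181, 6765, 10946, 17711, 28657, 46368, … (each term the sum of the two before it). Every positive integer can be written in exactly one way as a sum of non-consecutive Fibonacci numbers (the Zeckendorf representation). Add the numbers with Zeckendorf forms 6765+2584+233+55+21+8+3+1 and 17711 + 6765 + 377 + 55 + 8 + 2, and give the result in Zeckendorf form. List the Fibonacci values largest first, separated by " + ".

28657 + 4181 + 1597 + 144 + 8 + 1

The two numbers are 9670 and 24918, so their sum is 34588.
largest Fibonacci ≤ 34588 is 28657; 34588 − 28657 = 5931
largest Fibonacci ≤ 5931 is 4181; 5931 − 4181 = 1750
largest Fibonacci ≤ 1750 is 1597; 1750 − 1597 = 153
largest Fibonacci ≤ 153 is 144; 153 − 144 = 9
largest Fibonacci ≤ 9 is 8; 9 − 8 = 1
largest Fibonacci ≤ 1 is 1; 1 − 1 = 0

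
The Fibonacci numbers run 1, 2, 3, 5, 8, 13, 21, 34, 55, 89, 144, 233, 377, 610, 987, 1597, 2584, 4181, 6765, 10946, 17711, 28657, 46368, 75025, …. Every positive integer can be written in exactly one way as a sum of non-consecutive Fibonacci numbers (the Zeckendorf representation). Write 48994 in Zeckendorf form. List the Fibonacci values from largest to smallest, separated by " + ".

Greedy algorithm:
largest Fibonacci ≤ 48994 is 46368; 48994 − 46368 = 2626
largest Fibonacci ≤ 2626 is 2584; 2626 − 2584 = 42
largest Fibonacci ≤ 42 is 34; 42 − 34 = 8
largest Fibonacci ≤ 8 is 8; 8 − 8 = 0
So 48994 = 46368 + 2584 + 34 + 8, with no two terms consecutive in the sequence.

46368 + 2584 + 34 + 8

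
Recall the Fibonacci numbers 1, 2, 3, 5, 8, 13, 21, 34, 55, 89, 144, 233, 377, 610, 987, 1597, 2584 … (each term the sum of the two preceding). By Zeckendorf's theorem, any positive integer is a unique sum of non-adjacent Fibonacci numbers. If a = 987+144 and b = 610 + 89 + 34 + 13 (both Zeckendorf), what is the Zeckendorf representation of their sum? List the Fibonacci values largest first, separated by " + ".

1597 + 233 + 34 + 13

The two numbers are 1131 and 746, so their sum is 1877.
subtract 1597 from 1877: 280 remains
subtract 233 from 280: 47 remains
subtract 34 from 47: 13 remains
subtract 13 from 13: 0 remains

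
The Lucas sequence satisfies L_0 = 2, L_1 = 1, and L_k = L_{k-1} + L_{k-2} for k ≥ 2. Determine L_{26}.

Iterating the recurrence up to L_{21} = 24476 and L_{20} = 15127:
L_{22} = L_{21} + L_{20} = 24476 + 15127 = 39603
L_{23} = L_{22} + L_{21} = 39603 + 24476 = 64079
L_{24} = L_{23} + L_{22} = 64079 + 39603 = 103682
L_{25} = L_{24} + L_{23} = 103682 + 64079 = 167761
L_{26} = L_{25} + L_{24} = 167761 + 103682 = 271443

271443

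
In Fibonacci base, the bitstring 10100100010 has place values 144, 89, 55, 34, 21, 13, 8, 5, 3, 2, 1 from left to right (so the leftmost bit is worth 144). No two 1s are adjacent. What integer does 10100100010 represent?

Summing the place values of the 1 bits: 144 + 55 + 13 + 2 = 214.

214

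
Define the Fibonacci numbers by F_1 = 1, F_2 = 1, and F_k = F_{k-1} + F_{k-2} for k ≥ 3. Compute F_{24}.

Iterating the recurrence up to F_{16} = 987 and F_{15} = 610:
F_{17} = F_{16} + F_{15} = 987 + 610 = 1597
F_{18} = F_{17} + F_{16} = 1597 + 987 = 2584
F_{19} = F_{18} + F_{17} = 2584 + 1597 = 4181
F_{20} = F_{19} + F_{18} = 4181 + 2584 = 6765
F_{21} = F_{20} + F_{19} = 6765 + 4181 = 10946
F_{22} = F_{21} + F_{20} = 10946 + 6765 = 17711
F_{23} = F_{22} + F_{21} = 17711 + 10946 = 28657
F_{24} = F_{23} + F_{22} = 28657 + 17711 = 46368

46368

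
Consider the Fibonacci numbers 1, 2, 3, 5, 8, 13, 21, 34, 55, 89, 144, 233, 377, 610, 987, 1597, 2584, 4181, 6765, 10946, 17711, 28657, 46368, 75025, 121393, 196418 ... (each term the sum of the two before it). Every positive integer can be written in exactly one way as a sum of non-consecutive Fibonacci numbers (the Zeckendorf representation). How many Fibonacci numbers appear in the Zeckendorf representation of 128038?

7

Greedy algorithm:
121393 ≤ 128038 < 196418, so take 121393; remainder 6645
4181 ≤ 6645 < 6765, so take 4181; remainder 2464
1597 ≤ 2464 < 2584, so take 1597; remainder 867
610 ≤ 867 < 987, so take 610; remainder 257
233 ≤ 257 < 377, so take 233; remainder 24
21 ≤ 24 < 34, so take 21; remainder 3
3 ≤ 3 < 5, so take 3; remainder 0
128038 = 121393 + 4181 + 1597 + 610 + 233 + 21 + 3, which has 7 terms.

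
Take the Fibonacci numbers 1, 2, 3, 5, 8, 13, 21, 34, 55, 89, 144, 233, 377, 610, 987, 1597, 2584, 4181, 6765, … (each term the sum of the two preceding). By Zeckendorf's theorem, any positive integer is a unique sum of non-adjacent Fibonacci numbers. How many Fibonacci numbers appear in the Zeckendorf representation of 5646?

7

4181 ≤ 5646 < 6765, so take 4181; remainder 1465
987 ≤ 1465 < 1597, so take 987; remainder 478
377 ≤ 478 < 610, so take 377; remainder 101
89 ≤ 101 < 144, so take 89; remainder 12
8 ≤ 12 < 13, so take 8; remainder 4
3 ≤ 4 < 5, so take 3; remainder 1
1 ≤ 1 < 2, so take 1; remainder 0
5646 = 4181 + 987 + 377 + 89 + 8 + 3 + 1, which has 7 terms.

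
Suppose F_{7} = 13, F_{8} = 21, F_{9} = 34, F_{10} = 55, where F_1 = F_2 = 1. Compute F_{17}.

By the addition formula F_{m+n} = F_m F_{n+1} + F_{m−1} F_n with m=8, n=9: F_{17} = 21·55 + 13·34 = 1155 + 442 = 1597.

1597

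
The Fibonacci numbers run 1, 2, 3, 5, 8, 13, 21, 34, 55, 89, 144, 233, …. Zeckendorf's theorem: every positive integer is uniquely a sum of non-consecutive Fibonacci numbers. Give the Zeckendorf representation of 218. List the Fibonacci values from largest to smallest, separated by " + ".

218 − 144 = 74
74 − 55 = 19
19 − 13 = 6
6 − 5 = 1
1 − 1 = 0
So 218 = 144 + 55 + 13 + 5 + 1, with no two terms consecutive in the sequence.

144 + 55 + 13 + 5 + 1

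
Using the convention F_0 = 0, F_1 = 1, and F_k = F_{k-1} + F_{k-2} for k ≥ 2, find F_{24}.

46368

Iterating the recurrence up to F_{20} = 6765 and F_{19} = 4181:
F_{21} = F_{20} + F_{19} = 6765 + 4181 = 10946
F_{22} = F_{21} + F_{20} = 10946 + 6765 = 17711
F_{23} = F_{22} + F_{21} = 17711 + 10946 = 28657
F_{24} = F_{23} + F_{22} = 28657 + 17711 = 46368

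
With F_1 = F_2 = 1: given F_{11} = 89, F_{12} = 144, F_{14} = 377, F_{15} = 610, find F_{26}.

By the addition formula F_{m+n} = F_m F_{n+1} + F_{m−1} F_n with m=12, n=14: F_{26} = 144·610 + 89·377 = 87840 + 33553 = 121393.

121393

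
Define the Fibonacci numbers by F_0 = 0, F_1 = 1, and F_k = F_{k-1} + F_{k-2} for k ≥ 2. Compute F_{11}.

Iterating the recurrence up to F_{3} = 2 and F_{2} = 1:
F_{4} = F_{3} + F_{2} = 2 + 1 = 3
F_{5} = F_{4} + F_{3} = 3 + 2 = 5
F_{6} = F_{5} + F_{4} = 5 + 3 = 8
F_{7} = F_{6} + F_{5} = 8 + 5 = 13
F_{8} = F_{7} + F_{6} = 13 + 8 = 21
F_{9} = F_{8} + F_{7} = 21 + 13 = 34
F_{10} = F_{9} + F_{8} = 34 + 21 = 55
F_{11} = F_{10} + F_{9} = 55 + 34 = 89

89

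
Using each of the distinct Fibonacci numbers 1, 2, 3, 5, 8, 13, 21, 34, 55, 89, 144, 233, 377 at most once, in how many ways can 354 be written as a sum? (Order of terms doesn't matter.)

12

354 = 233+89+21+8+3 = 233+89+21+8+2+1 = 233+55+34+21+8+3 = … (9 more), for 12 in all.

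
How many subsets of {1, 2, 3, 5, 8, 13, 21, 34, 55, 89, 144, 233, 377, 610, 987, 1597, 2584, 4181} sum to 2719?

Starting from the Zeckendorf form and repeatedly splitting a term F_k into F_{k−1} + F_{k−2} (when neither is already used) reaches every representation.
2719 = 2584+89+34+8+3+1 = 2584+89+21+13+8+3+1 = 1597+987+89+34+8+3+1 = 2584+55+34+21+13+8+3+1 = … (8 more), for 12 in all.

12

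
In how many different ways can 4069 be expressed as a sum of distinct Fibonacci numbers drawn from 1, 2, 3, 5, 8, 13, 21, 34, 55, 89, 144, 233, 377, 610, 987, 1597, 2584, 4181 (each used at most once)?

4069 = 2584+987+377+89+21+8+3 = 2584+987+377+89+21+8+2+1 = 2584+987+377+55+34+21+8+3 = 2584+987+233+144+89+21+8+3 = … (28 more), for 32 in all.

32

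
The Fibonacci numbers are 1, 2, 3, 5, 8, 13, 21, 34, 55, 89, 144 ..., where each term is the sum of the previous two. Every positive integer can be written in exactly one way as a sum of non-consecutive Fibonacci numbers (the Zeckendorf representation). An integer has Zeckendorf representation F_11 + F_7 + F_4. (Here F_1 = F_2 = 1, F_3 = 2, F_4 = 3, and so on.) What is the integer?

105

F_11 + F_7 + F_4 = 89 + 13 + 3 = 105.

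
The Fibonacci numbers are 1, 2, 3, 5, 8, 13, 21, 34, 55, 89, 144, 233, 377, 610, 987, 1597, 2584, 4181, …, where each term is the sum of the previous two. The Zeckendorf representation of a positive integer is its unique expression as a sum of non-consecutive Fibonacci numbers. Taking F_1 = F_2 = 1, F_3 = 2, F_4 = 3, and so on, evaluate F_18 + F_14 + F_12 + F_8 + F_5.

F_18 + F_14 + F_12 + F_8 + F_5 = 2584 + 377 + 144 + 21 + 5 = 3131.

3131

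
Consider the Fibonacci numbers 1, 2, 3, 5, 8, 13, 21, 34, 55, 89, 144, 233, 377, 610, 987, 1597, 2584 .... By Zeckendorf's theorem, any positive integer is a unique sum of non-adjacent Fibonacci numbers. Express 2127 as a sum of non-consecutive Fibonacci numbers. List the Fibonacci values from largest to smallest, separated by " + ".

1597 + 377 + 144 + 8 + 1

take 1597 (≤ 2127); 2127 − 1597 = 530
take 377 (≤ 530); 530 − 377 = 153
take 144 (≤ 153); 153 − 144 = 9
take 8 (≤ 9); 9 − 8 = 1
take 1 (≤ 1); 1 − 1 = 0
So 2127 = 1597 + 377 + 144 + 8 + 1, with no two terms consecutive in the sequence.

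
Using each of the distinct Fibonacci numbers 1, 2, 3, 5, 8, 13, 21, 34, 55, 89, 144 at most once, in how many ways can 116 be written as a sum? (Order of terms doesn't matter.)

8

Starting from the Zeckendorf form and repeatedly splitting a term F_k into F_{k−1} + F_{k−2} (when neither is already used) reaches every representation.
116 = 89+21+5+1 = 89+21+3+2+1 = 89+13+8+5+1 = … (5 more), for 8 in all.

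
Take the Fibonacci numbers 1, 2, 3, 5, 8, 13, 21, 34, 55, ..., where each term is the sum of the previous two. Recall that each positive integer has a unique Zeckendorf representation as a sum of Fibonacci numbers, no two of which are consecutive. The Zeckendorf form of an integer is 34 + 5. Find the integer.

34 + 5 = 39.

39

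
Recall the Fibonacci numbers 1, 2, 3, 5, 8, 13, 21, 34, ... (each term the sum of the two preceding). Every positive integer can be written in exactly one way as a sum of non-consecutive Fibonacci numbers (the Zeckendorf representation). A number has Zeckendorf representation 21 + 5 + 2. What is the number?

28

21 + 5 + 2 = 28.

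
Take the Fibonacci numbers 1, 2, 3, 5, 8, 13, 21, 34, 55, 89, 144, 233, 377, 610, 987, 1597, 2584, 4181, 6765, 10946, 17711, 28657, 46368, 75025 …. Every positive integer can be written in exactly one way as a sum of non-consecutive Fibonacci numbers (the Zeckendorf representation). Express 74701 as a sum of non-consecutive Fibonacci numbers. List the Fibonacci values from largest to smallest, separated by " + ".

subtract 46368 from 74701: 28333 remains
subtract 17711 from 28333: 10622 remains
subtract 6765 from 10622: 3857 remains
subtract 2584 from 3857: 1273 remains
subtract 987 from 1273: 286 remains
subtract 233 from 286: 53 remains
subtract 34 from 53: 19 remains
subtract 13 from 19: 6 remains
subtract 5 from 6: 1 remains
subtract 1 from 1: 0 remains
So 74701 = 46368 + 17711 + 6765 + 2584 + 987 + 233 + 34 + 13 + 5 + 1, with no two terms consecutive in the sequence.

46368 + 17711 + 6765 + 2584 + 987 + 233 + 34 + 13 + 5 + 1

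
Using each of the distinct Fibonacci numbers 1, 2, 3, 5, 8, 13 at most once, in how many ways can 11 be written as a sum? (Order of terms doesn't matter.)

Each representation comes from the Zeckendorf form by replacing some F_k with F_{k−1} + F_{k−2} where possible.
11 = 8+3 = 8+2+1 = 5+3+2+1 — 3 representations.

3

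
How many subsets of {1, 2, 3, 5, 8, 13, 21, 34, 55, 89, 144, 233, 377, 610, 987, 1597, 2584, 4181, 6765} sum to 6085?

48

Starting from the Zeckendorf form and repeatedly splitting a term F_k into F_{k−1} + F_{k−2} (when neither is already used) reaches every representation.
6085 = 4181+1597+233+55+13+5+1 = 4181+1597+233+55+13+3+2+1 = 4181+1597+233+34+21+13+5+1 = … (45 more), for 48 in all.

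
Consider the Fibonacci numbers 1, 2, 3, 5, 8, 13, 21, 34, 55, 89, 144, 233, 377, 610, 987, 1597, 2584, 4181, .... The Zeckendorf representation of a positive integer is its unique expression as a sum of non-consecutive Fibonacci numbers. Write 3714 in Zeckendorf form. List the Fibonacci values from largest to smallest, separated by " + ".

2584 + 987 + 89 + 34 + 13 + 5 + 2

Repeatedly subtract the largest Fibonacci number that fits:
3714: greatest Fibonacci not exceeding it is 2584, leaving 1130
1130: greatest Fibonacci not exceeding it is 987, leaving 143
143: greatest Fibonacci not exceeding it is 89, leaving 54
54: greatest Fibonacci not exceeding it is 34, leaving 20
20: greatest Fibonacci not exceeding it is 13, leaving 7
7: greatest Fibonacci not exceeding it is 5, leaving 2
2: greatest Fibonacci not exceeding it is 2, leaving 0
So 3714 = 2584 + 987 + 89 + 34 + 13 + 5 + 2, with no two terms consecutive in the sequence.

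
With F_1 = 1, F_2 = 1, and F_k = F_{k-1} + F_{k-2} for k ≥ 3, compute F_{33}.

3524578

Iterating the recurrence up to F_{28} = 317811 and F_{27} = 196418:
F_{29} = F_{28} + F_{27} = 317811 + 196418 = 514229
F_{30} = F_{29} + F_{28} = 514229 + 317811 = 832040
F_{31} = F_{30} + F_{29} = 832040 + 514229 = 1346269
F_{32} = F_{31} + F_{30} = 1346269 + 832040 = 2178309
F_{33} = F_{32} + F_{31} = 2178309 + 1346269 = 3524578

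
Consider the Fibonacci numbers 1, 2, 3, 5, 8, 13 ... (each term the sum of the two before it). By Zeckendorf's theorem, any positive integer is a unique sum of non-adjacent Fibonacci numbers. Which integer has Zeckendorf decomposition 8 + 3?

8 + 3 = 11.

11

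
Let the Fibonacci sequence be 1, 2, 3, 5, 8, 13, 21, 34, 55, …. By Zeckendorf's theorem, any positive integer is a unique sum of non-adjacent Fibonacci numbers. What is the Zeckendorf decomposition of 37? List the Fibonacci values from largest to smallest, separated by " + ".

34 ≤ 37 < 55, so take 34; remainder 3
3 ≤ 3 < 5, so take 3; remainder 0
So 37 = 34 + 3, with no two terms consecutive in the sequence.

34 + 3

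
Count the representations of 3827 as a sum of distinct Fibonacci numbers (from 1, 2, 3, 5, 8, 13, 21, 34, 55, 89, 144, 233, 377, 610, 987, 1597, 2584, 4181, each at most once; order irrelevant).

Starting from the Zeckendorf form and repeatedly splitting a term F_k into F_{k−1} + F_{k−2} (when neither is already used) reaches every representation.
3827 = 2584+987+233+21+2 = 2584+987+233+13+8+2 = 2584+987+144+89+21+2 = 2584+610+377+233+21+2 = 2584+987+233+13+5+3+2 = … (22 more), for 27 in all.

27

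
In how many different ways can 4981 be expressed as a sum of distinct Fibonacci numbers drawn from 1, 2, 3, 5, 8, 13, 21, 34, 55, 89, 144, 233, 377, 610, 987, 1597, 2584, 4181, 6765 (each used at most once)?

20

Each representation comes from the Zeckendorf form by replacing some F_k with F_{k−1} + F_{k−2} where possible.
4981 = 4181+610+144+34+8+3+1 = 4181+610+144+21+13+8+3+1 = 4181+610+89+55+34+8+3+1 = 4181+377+233+144+34+8+3+1 = 2584+1597+610+144+34+8+3+1 = … (15 more), for 20 in all.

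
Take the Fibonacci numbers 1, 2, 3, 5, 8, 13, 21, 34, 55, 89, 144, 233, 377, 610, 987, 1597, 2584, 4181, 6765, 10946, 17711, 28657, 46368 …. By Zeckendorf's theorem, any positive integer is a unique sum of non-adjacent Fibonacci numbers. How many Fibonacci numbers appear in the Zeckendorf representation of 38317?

7

subtract 28657 from 38317: 9660 remains
subtract 6765 from 9660: 2895 remains
subtract 2584 from 2895: 311 remains
subtract 233 from 311: 78 remains
subtract 55 from 78: 23 remains
subtract 21 from 23: 2 remains
subtract 2 from 2: 0 remains
38317 = 28657 + 6765 + 2584 + 233 + 55 + 21 + 2, which has 7 terms.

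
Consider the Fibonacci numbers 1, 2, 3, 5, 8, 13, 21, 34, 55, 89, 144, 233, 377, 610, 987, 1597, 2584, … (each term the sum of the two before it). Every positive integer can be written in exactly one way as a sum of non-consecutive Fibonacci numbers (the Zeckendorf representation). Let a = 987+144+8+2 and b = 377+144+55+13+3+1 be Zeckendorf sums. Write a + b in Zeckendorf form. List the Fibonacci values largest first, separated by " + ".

1597 + 89 + 34 + 13 + 1

The two numbers are 1141 and 593, so their sum is 1734.
Greedily peel off the largest Fibonacci term at each step:
1597 ≤ 1734 < 2584, so take 1597; remainder 137
89 ≤ 137 < 144, so take 89; remainder 48
34 ≤ 48 < 55, so take 34; remainder 14
13 ≤ 14 < 21, so take 13; remainder 1
1 ≤ 1 < 2, so take 1; remainder 0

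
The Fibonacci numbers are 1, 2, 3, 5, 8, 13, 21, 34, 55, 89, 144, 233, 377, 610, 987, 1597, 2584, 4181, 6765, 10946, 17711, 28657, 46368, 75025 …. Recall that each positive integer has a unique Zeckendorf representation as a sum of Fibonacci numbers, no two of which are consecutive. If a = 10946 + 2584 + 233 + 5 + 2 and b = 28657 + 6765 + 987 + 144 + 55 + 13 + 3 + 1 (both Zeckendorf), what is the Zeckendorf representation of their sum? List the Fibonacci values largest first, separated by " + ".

The two numbers are 13770 and 36625, so their sum is 50395.
largest Fibonacci ≤ 50395 is 46368; 50395 − 46368 = 4027
largest Fibonacci ≤ 4027 is 2584; 4027 − 2584 = 1443
largest Fibonacci ≤ 1443 is 987; 1443 − 987 = 456
largest Fibonacci ≤ 456 is 377; 456 − 377 = 79
largest Fibonacci ≤ 79 is 55; 79 − 55 = 24
largest Fibonacci ≤ 24 is 21; 24 − 21 = 3
largest Fibonacci ≤ 3 is 3; 3 − 3 = 0

46368 + 2584 + 987 + 377 + 55 + 21 + 3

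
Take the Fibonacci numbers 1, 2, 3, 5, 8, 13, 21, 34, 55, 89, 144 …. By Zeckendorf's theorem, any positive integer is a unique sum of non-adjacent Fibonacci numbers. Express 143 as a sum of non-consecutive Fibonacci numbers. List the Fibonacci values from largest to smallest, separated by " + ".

Greedily peel off the largest Fibonacci term at each step:
take 89 (≤ 143); 143 − 89 = 54
take 34 (≤ 54); 54 − 34 = 20
take 13 (≤ 20); 20 − 13 = 7
take 5 (≤ 7); 7 − 5 = 2
take 2 (≤ 2); 2 − 2 = 0
So 143 = 89 + 34 + 13 + 5 + 2, with no two terms consecutive in the sequence.

89 + 34 + 13 + 5 + 2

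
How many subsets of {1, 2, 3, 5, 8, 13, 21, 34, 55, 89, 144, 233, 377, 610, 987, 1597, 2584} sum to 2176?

34

Starting from the Zeckendorf form and repeatedly splitting a term F_k into F_{k−1} + F_{k−2} (when neither is already used) reaches every representation.
2176 = 1597+377+144+55+3 = 1597+377+144+55+2+1 = 1597+377+144+34+21+3 = 1597+377+144+34+21+2+1 = 1597+377+144+34+13+8+3 = … (29 more), for 34 in all.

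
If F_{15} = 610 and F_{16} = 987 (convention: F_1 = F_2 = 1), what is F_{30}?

832040

By the doubling identity F_{2k} = F_k(2F_{k+1} − F_k): F_{30} = 610·(2·987 − 610) = 610·1364 = 832040.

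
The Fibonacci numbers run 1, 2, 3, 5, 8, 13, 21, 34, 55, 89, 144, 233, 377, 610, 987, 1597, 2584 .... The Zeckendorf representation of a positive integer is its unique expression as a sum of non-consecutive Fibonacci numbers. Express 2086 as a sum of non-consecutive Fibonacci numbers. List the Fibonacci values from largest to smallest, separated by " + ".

2086: greatest Fibonacci not exceeding it is 1597, leaving 489
489: greatest Fibonacci not exceeding it is 377, leaving 112
112: greatest Fibonacci not exceeding it is 89, leaving 23
23: greatest Fibonacci not exceeding it is 21, leaving 2
2: greatest Fibonacci not exceeding it is 2, leaving 0
So 2086 = 1597 + 377 + 89 + 21 + 2, with no two terms consecutive in the sequence.

1597 + 377 + 89 + 21 + 2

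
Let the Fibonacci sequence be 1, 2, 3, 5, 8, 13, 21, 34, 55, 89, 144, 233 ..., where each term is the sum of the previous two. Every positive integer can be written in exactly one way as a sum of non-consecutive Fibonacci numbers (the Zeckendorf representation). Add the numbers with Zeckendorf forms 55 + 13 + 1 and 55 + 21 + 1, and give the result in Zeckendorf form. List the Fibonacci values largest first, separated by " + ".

144 + 2

The two numbers are 69 and 77, so their sum is 146.
Greedy algorithm:
146 − 144 = 2
2 − 2 = 0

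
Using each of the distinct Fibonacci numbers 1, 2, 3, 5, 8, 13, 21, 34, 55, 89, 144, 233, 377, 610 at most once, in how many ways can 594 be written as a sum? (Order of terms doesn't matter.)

594 = 377+144+55+13+5 = 377+144+55+13+3+2 = 377+144+34+21+13+5 = 377+144+55+8+5+3+2 = … (8 more), for 12 in all.

12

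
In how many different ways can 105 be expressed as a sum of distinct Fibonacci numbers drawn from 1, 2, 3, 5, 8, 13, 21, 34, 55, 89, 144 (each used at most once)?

Starting from the Zeckendorf form and repeatedly splitting a term F_k into F_{k−1} + F_{k−2} (when neither is already used) reaches every representation.
105 = 89+13+3 = 89+13+2+1 = 89+8+5+3 = … (7 more), for 10 in all.

10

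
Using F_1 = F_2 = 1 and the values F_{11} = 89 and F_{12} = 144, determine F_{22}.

17711

By the doubling identity F_{2k} = F_k(2F_{k+1} − F_k): F_{22} = 89·(2·144 − 89) = 89·199 = 17711.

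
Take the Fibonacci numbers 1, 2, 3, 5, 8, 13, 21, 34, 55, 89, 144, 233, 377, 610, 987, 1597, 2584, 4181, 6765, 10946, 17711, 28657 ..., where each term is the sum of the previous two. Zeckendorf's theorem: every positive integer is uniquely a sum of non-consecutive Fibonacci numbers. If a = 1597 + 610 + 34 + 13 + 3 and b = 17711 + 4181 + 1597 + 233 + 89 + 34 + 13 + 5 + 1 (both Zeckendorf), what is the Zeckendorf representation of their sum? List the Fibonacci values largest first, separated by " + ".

17711 + 6765 + 1597 + 34 + 13 + 1

The two numbers are 2257 and 23864, so their sum is 26121.
Repeatedly subtract the largest Fibonacci number that fits:
17711 ≤ 26121 < 28657, so take 17711; remainder 8410
6765 ≤ 8410 < 10946, so take 6765; remainder 1645
1597 ≤ 1645 < 2584, so take 1597; remainder 48
34 ≤ 48 < 55, so take 34; remainder 14
13 ≤ 14 < 21, so take 13; remainder 1
1 ≤ 1 < 2, so take 1; remainder 0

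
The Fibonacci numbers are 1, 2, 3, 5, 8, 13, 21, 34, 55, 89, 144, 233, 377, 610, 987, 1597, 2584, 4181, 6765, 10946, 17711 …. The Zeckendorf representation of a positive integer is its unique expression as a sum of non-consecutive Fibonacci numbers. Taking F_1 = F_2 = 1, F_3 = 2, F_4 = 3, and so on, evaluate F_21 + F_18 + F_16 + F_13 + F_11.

F_21 + F_18 + F_16 + F_13 + F_11 = 10946 + 2584 + 987 + 233 + 89 = 14839.

14839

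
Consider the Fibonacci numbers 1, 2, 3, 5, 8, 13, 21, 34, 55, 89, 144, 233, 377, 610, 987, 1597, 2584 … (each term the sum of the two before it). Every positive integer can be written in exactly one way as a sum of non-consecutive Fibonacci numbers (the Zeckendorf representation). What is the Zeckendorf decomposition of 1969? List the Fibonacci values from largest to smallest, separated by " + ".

1597 + 233 + 89 + 34 + 13 + 3

largest Fibonacci ≤ 1969 is 1597; 1969 − 1597 = 372
largest Fibonacci ≤ 372 is 233; 372 − 233 = 139
largest Fibonacci ≤ 139 is 89; 139 − 89 = 50
largest Fibonacci ≤ 50 is 34; 50 − 34 = 16
largest Fibonacci ≤ 16 is 13; 16 − 13 = 3
largest Fibonacci ≤ 3 is 3; 3 − 3 = 0
So 1969 = 1597 + 233 + 89 + 34 + 13 + 3, with no two terms consecutive in the sequence.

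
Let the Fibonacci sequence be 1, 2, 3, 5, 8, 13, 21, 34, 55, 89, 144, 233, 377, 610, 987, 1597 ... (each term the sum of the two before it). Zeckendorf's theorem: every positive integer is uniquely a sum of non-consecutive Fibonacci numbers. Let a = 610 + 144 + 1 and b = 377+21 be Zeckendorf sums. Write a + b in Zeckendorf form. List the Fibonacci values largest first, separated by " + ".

The two numbers are 755 and 398, so their sum is 1153.
take 987 (≤ 1153); 1153 − 987 = 166
take 144 (≤ 166); 166 − 144 = 22
take 21 (≤ 22); 22 − 21 = 1
take 1 (≤ 1); 1 − 1 = 0

987 + 144 + 21 + 1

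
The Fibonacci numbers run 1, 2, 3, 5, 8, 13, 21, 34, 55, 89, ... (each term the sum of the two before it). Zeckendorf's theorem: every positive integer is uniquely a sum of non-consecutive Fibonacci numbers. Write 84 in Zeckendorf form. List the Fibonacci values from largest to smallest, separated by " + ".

55 + 21 + 8

take 55 (≤ 84); 84 − 55 = 29
take 21 (≤ 29); 29 − 21 = 8
take 8 (≤ 8); 8 − 8 = 0
So 84 = 55 + 21 + 8, with no two terms consecutive in the sequence.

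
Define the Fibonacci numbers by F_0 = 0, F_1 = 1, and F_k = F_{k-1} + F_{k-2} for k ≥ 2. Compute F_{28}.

317811

Iterating the recurrence up to F_{23} = 28657 and F_{22} = 17711:
F_{24} = F_{23} + F_{22} = 28657 + 17711 = 46368
F_{25} = F_{24} + F_{23} = 46368 + 28657 = 75025
F_{26} = F_{25} + F_{24} = 75025 + 46368 = 121393
F_{27} = F_{26} + F_{25} = 121393 + 75025 = 196418
F_{28} = F_{27} + F_{26} = 196418 + 121393 = 317811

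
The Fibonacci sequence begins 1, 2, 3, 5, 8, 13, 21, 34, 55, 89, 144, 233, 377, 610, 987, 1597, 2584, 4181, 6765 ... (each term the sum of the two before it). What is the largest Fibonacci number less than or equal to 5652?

4181 ≤ 5652 < 6765, so the largest Fibonacci number not exceeding 5652 is 4181.

4181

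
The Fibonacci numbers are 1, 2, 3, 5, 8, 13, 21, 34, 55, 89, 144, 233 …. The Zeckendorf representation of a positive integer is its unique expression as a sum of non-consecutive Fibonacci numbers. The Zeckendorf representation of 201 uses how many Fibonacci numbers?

Greedily peel off the largest Fibonacci term at each step:
subtract 144 from 201: 57 remains
subtract 55 from 57: 2 remains
subtract 2 from 2: 0 remains
201 = 144 + 55 + 2, which has 3 terms.

3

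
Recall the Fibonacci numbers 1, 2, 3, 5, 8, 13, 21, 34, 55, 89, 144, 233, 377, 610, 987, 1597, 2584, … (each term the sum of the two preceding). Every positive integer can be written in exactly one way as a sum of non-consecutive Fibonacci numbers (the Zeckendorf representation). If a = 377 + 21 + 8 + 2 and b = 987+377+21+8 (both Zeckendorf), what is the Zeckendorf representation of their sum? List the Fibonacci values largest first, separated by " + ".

1597 + 144 + 55 + 5

The two numbers are 408 and 1393, so their sum is 1801.
1801: greatest Fibonacci not exceeding it is 1597, leaving 204
204: greatest Fibonacci not exceeding it is 144, leaving 60
60: greatest Fibonacci not exceeding it is 55, leaving 5
5: greatest Fibonacci not exceeding it is 5, leaving 0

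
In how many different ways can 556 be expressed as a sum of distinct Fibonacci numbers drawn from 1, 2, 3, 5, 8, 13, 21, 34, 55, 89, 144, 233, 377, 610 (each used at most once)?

Each representation comes from the Zeckendorf form by replacing some F_k with F_{k−1} + F_{k−2} where possible.
556 = 377+144+34+1 = 377+144+21+13+1 = 377+89+55+34+1 = 377+144+21+8+5+1 = … (8 more), for 12 in all.

12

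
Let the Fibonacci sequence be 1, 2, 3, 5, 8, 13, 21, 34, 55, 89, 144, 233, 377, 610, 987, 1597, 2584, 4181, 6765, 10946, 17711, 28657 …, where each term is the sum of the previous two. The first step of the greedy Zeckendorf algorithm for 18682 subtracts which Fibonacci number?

17711 ≤ 18682 < 28657, so the largest Fibonacci number not exceeding 18682 is 17711.

17711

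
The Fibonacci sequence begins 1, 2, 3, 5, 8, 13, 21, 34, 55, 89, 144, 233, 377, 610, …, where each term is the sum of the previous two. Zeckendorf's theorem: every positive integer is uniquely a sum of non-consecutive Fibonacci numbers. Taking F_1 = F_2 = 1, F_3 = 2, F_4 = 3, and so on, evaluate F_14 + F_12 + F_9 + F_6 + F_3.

F_14 + F_12 + F_9 + F_6 + F_3 = 377 + 144 + 34 + 8 + 2 = 565.

565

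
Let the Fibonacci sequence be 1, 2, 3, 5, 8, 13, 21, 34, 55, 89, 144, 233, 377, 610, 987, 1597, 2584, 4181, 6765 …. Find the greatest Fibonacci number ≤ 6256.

4181 ≤ 6256 < 6765, so the largest Fibonacci number not exceeding 6256 is 4181.

4181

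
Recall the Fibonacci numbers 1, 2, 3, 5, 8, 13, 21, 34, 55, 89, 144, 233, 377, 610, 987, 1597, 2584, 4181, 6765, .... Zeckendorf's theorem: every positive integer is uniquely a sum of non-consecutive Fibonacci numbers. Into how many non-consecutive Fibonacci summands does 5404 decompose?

4

Greedy algorithm:
4181 ≤ 5404 < 6765, so take 4181; remainder 1223
987 ≤ 1223 < 1597, so take 987; remainder 236
233 ≤ 236 < 377, so take 233; remainder 3
3 ≤ 3 < 5, so take 3; remainder 0
5404 = 4181 + 987 + 233 + 3, which has 4 terms.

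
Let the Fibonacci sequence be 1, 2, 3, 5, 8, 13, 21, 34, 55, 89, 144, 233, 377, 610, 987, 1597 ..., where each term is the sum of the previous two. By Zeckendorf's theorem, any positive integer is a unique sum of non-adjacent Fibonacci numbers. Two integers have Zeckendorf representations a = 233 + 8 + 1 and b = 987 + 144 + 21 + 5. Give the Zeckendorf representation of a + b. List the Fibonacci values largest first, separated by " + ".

987 + 377 + 34 + 1

The two numbers are 242 and 1157, so their sum is 1399.
Greedily peel off the largest Fibonacci term at each step:
subtract 987 from 1399: 412 remains
subtract 377 from 412: 35 remains
subtract 34 from 35: 1 remains
subtract 1 from 1: 0 remains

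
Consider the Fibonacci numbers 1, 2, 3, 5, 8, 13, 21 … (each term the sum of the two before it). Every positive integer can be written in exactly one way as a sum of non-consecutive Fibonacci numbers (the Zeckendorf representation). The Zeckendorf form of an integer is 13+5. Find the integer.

18

13+5 = 18.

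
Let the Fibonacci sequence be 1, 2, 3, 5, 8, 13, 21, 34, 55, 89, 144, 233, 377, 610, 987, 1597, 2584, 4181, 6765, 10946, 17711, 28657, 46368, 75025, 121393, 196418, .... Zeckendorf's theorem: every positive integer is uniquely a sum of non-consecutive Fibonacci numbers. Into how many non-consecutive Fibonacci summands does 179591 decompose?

largest Fibonacci ≤ 179591 is 121393; 179591 − 121393 = 58198
largest Fibonacci ≤ 58198 is 46368; 58198 − 46368 = 11830
largest Fibonacci ≤ 11830 is 10946; 11830 − 10946 = 884
largest Fibonacci ≤ 884 is 610; 884 − 610 = 274
largest Fibonacci ≤ 274 is 233; 274 − 233 = 41
largest Fibonacci ≤ 41 is 34; 41 − 34 = 7
largest Fibonacci ≤ 7 is 5; 7 − 5 = 2
largest Fibonacci ≤ 2 is 2; 2 − 2 = 0
179591 = 121393 + 46368 + 10946 + 610 + 233 + 34 + 5 + 2, which has 8 terms.

8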